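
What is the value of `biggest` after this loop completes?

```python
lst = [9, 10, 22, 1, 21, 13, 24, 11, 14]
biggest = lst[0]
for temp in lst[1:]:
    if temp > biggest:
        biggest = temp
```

Maximum of [9, 10, 22, 1, 21, 13, 24, 11, 14]
`biggest` takes the values: 9 → 10 → 22 → 24

Answer: 24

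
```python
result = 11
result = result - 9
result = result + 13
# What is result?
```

Trace:
`result = 11` → result = 11
`result = result - 9` → result = 2
`result = result + 13` → result = 15
So result = 15

Answer: 15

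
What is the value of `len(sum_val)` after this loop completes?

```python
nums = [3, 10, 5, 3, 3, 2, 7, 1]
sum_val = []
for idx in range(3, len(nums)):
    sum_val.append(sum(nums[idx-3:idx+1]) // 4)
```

Number of 4-element averages
`sum_val` takes the values: [] → [5] → [5, 5] → [5, 5, 3] → [5, 5, 3, 3] → [5, 5, 3, 3, 3]
So `len(sum_val)` = 5

Answer: 5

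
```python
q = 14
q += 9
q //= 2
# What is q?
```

Trace:
`q = 14` → q = 14
`q += 9` → q = 23
`q //= 2` → q = 11
So q = 11

Answer: 11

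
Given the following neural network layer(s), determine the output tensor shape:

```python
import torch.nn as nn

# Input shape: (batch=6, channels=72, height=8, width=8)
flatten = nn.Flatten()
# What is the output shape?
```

Input: (6, 72, 8, 8) -> Output: (6, 4608)

Answer: (6, 4608)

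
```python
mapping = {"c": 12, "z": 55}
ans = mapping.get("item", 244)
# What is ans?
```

Trace:
`mapping = {"c": 12, "z": 55}` → mapping = {'c': 12, 'z': 55}
`ans = mapping.get("item", 244)` → ans = 244
So ans = 244

Answer: 244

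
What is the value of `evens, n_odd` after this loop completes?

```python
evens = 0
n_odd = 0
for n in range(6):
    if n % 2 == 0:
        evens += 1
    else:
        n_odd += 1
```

Count evens and odds in range(6)
`evens, n_odd` takes the values: (0, 0) → (1, 0) → (1, 1) → (2, 1) → (2, 2) → (3, 2) → (3, 3)

Answer: 3, 3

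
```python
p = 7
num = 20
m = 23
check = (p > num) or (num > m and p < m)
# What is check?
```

Trace:
`p = 7` → p = 7
`num = 20` → num = 20
`m = 23` → m = 23
`check = (p > num) or (num > m and p < m)` → check = False
So check = False

Answer: False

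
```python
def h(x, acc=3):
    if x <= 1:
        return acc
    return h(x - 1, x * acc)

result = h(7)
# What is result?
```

Accumulator trace (n, acc): (7, 3) -> (6, 21) -> (5, 126) -> (4, 630) -> (3, 2520) -> (2, 7560) -> (1, 15120) -> return 15120

Answer: 15120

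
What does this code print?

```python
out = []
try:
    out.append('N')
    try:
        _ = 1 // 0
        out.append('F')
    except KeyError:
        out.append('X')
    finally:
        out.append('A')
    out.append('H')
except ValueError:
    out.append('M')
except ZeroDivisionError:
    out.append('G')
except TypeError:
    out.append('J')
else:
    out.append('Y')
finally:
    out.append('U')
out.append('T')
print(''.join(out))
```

Execution trace: 'N' (try body) → 'A' (inner finally) → 'G' (except ZeroDivisionError) → 'U' (finally) → 'T' (after the try/except). Output: NAGUT

Answer: NAGUT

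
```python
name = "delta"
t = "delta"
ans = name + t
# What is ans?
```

Trace:
`name = "delta"` → name = 'delta'
`t = "delta"` → t = 'delta'
`ans = name + t` → ans = 'deltadelta'
So ans = 'deltadelta'

Answer: 'deltadelta'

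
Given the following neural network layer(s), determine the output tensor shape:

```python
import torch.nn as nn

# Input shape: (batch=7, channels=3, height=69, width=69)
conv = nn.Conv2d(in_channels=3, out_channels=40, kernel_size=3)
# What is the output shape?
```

Input: (7, 3, 69, 69) -> Output: (7, 40, 67, 67)

Answer: (7, 40, 67, 67)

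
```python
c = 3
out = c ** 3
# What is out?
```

Trace:
`c = 3` → c = 3
`out = c ** 3` → out = 27
So out = 27

Answer: 27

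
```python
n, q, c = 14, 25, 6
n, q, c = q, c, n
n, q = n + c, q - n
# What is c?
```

Trace:
`n, q, c = 14, 25, 6` → n = 14; q = 25; c = 6
`n, q, c = q, c, n` → n = 25; q = 6; c = 14
`n, q = n + c, q - n` → n = 39; q = -19
So c = 14

Answer: 14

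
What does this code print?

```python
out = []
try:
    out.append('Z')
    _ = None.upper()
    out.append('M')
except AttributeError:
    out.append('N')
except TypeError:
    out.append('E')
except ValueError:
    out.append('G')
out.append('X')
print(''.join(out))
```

Execution trace: 'Z' (try body) → 'N' (except AttributeError) → 'X' (after the try/except). Output: ZNX

Answer: ZNX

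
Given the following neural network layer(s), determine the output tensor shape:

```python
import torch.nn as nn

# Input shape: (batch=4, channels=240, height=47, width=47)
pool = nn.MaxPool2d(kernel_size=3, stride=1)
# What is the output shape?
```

Input: (4, 240, 47, 47) -> Output: (4, 240, 45, 45)

Answer: (4, 240, 45, 45)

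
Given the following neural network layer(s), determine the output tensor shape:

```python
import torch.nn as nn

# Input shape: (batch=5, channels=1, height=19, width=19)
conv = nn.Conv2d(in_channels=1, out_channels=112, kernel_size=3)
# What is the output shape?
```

Input: (5, 1, 19, 19) -> Output: (5, 112, 17, 17)

Answer: (5, 112, 17, 17)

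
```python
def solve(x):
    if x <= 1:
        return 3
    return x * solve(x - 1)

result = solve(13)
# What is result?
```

solve(13) = 13 * 12 * 11 * 10 * 9 * 8 * 7 * 6 * 5 * 4 * 3 * 2 * 3 = 18681062400

Answer: 18681062400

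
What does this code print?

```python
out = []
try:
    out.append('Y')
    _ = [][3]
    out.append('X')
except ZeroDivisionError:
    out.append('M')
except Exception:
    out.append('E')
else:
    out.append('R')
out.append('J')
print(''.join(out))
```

Execution trace: 'Y' (try body) → 'E' (except Exception) → 'J' (after the try/except). Output: YEJ

Answer: YEJ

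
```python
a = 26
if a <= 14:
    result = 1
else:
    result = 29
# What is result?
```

Trace:
`a = 26` → a = 26
`if a <= 14: ...` → a <= 14 is False, take else branch → result = 29
So result = 29

Answer: 29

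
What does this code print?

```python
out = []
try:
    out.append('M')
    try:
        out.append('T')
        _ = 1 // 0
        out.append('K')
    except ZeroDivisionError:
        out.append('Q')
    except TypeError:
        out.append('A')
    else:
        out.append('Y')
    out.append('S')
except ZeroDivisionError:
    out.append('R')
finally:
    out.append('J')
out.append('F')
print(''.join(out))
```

Execution trace: 'M' (try body) → 'T' (inner try body) → 'Q' (inner except ZeroDivisionError) → 'S' (try body, no exception) → 'J' (finally) → 'F' (after the try/except). Output: MTQSJF

Answer: MTQSJF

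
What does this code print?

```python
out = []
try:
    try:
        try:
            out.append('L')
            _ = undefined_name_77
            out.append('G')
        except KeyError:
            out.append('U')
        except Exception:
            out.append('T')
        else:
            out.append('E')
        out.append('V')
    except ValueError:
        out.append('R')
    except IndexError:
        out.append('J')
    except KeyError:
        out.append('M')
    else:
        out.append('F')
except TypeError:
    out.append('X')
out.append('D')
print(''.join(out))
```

Execution trace: 'L' (inner try body) → 'T' (inner except Exception) → 'V' (try body, no exception) → 'F' (else) → 'D' (after the try/except). Output: LTVFD

Answer: LTVFD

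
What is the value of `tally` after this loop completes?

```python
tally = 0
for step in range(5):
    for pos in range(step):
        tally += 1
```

Triangle number: 0+1+2+...+4
`tally` takes the values: 0 → 1 → 2 → 3 → 4 → 5 → 6 → 7 → 8 → 9 → 10

Answer: 10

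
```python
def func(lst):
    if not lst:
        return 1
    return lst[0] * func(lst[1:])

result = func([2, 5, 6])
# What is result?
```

Product over [2, 5, 6] = 2 * 5 * 6 = 60

Answer: 60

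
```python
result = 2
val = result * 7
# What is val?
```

Trace:
`result = 2` → result = 2
`val = result * 7` → val = 14
So val = 14

Answer: 14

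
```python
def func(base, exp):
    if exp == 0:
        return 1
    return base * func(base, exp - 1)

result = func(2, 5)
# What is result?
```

func(2, 5) = 2 * 2 * 2 * 2 * 2 = 32

Answer: 32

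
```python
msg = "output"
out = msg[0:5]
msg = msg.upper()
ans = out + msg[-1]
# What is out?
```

Trace:
`msg = "output"` → msg = 'output'
`out = msg[0:5]` → out = 'outpu'
`msg = msg.upper()` → msg = 'OUTPUT'
`ans = out + msg[-1]` → ans = 'outpuT'
So out = 'outpu'

Answer: 'outpu'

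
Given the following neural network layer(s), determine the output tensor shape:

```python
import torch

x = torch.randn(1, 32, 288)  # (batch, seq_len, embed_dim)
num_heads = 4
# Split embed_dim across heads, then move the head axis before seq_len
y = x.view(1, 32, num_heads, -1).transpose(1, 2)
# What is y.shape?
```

Input: (1, 32, 288) -> head_dim = 288 // 4 = 72; after view: (1, 32, 4, 72) -> after transpose(1, 2): (1, 4, 32, 72) -> Output: (1, 4, 32, 72)

Answer: (1, 4, 32, 72)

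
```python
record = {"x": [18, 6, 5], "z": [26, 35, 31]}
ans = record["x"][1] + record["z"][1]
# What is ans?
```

Trace:
`record = {"x": [18, 6, 5], "z": [26, 35, 31]}` → record = {'x': [18, 6, 5], 'z': [26, 35, 31]}
`ans = record["x"][1] + record["z"][1]` → ans = 41
So ans = 41

Answer: 41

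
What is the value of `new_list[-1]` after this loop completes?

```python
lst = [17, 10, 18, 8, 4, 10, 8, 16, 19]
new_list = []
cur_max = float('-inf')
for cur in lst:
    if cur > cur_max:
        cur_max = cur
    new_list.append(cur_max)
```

Running max ends at 19
`new_list` takes the values: [] → [17] → [17, 17] → [17, 17, 18] → [17, 17, 18, 18] → [17, 17, 18, 18, 18] → [17, 17, 18, 18, 18, 18] → [17, 17, 18, 18, 18, 18, 18] → [17, 17, 18, 18, 18, 18, 18, 18] → [17, 17, 18, 18, 18, 18, 18, 18, 19]
So `new_list[-1]` = 19

Answer: 19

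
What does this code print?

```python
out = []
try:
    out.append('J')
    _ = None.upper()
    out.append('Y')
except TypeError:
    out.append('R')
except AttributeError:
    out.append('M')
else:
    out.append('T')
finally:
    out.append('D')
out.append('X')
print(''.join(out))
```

Execution trace: 'J' (try body) → 'M' (except AttributeError) → 'D' (finally) → 'X' (after the try/except). Output: JMDX

Answer: JMDX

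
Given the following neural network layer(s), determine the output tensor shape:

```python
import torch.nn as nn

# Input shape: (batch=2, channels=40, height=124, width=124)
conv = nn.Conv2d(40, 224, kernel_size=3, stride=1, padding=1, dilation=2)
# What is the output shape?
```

Input: (2, 40, 124, 124) -> Output: (2, 224, 122, 122)

Answer: (2, 224, 122, 122)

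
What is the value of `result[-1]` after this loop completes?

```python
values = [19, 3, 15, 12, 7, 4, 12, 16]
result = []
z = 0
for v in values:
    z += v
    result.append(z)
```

Cumulative sum ends at 88
`result` takes the values: [] → [19] → [19, 22] → [19, 22, 37] → [19, 22, 37, 49] → [19, 22, 37, 49, 56] → [19, 22, 37, 49, 56, 60] → [19, 22, 37, 49, 56, 60, 72] → [19, 22, 37, 49, 56, 60, 72, 88]
So `result[-1]` = 88

Answer: 88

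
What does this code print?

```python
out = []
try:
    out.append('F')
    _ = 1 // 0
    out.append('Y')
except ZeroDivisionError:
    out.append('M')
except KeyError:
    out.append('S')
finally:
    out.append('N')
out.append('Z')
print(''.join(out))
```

Execution trace: 'F' (try body) → 'M' (except ZeroDivisionError) → 'N' (finally) → 'Z' (after the try/except). Output: FMNZ

Answer: FMNZ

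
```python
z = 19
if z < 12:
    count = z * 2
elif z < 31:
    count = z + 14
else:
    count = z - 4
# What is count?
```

Trace:
`z = 19` → z = 19
`if z < 12: ...` → z < 12 is False, z < 31 is True → count = 33
So count = 33

Answer: 33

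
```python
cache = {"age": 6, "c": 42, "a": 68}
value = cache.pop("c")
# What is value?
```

Trace:
`cache = {"age": 6, "c": 42, "a": 68}` → cache = {'age': 6, 'c': 42, 'a': 68}
`value = cache.pop("c")` → cache = {'age': 6, 'a': 68}; value = 42
So value = 42

Answer: 42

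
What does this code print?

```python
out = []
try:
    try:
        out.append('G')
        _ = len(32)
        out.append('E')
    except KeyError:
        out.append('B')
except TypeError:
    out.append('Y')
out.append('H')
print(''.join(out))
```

Execution trace: 'G' (try body) → 'Y' (outer except TypeError) → 'H' (after the try/except). Output: GYH

Answer: GYH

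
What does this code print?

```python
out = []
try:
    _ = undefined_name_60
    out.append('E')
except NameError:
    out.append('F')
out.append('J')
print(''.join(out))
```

Execution trace: 'F' (except NameError) → 'J' (after the try/except). Output: FJ

Answer: FJ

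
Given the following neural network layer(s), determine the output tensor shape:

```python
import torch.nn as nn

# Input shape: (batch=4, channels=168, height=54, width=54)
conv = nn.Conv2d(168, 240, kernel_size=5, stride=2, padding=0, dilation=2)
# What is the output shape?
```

Input: (4, 168, 54, 54) -> Output: (4, 240, 23, 23)

Answer: (4, 240, 23, 23)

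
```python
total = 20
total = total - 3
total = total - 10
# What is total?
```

Trace:
`total = 20` → total = 20
`total = total - 3` → total = 17
`total = total - 10` → total = 7
So total = 7

Answer: 7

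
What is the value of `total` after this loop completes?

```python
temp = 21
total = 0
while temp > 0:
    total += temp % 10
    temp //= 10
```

Sum digits of 21
`total` takes the values: 0 → 1 → 3

Answer: 3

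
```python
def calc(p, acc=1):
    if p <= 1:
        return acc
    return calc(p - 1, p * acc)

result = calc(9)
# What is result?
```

Accumulator trace (n, acc): (9, 1) -> (8, 9) -> (7, 72) -> (6, 504) -> (5, 3024) -> (4, 15120) -> (3, 60480) -> (2, 181440) -> (1, 362880) -> return 362880

Answer: 362880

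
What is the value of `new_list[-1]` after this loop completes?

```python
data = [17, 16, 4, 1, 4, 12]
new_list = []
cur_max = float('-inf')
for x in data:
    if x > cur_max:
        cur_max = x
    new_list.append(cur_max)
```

Running max ends at 17
`new_list` takes the values: [] → [17] → [17, 17] → [17, 17, 17] → [17, 17, 17, 17] → [17, 17, 17, 17, 17] → [17, 17, 17, 17, 17, 17]
So `new_list[-1]` = 17

Answer: 17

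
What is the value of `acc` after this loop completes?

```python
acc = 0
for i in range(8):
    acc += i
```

Sum of 0 to 7 = 28
`acc` takes the values: 0 → 1 → 3 → 6 → 10 → 15 → 21 → 28

Answer: 28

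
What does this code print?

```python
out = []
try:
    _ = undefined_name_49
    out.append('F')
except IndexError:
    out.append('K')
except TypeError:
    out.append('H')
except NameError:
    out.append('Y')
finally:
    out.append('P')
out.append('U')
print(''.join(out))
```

Execution trace: 'Y' (except NameError) → 'P' (finally) → 'U' (after the try/except). Output: YPU

Answer: YPU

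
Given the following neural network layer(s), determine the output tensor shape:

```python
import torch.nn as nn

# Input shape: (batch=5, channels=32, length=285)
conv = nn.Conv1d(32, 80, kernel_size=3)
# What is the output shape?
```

Input: (5, 32, 285) -> Output: (5, 80, 283)

Answer: (5, 80, 283)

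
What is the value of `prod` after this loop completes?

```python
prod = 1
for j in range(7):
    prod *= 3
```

3^7 = 2187
`prod` takes the values: 1 → 3 → 9 → 27 → 81 → 243 → 729 → 2187

Answer: 2187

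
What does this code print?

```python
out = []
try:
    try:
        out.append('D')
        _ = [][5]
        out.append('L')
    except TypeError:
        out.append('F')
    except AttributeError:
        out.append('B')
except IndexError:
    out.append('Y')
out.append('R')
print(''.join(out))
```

Execution trace: 'D' (inner try body) → 'Y' (outer except IndexError) → 'R' (after the try/except). Output: DYR

Answer: DYR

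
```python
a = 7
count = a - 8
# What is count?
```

Trace:
`a = 7` → a = 7
`count = a - 8` → count = -1
So count = -1

Answer: -1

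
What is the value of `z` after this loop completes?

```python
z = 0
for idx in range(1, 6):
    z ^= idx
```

XOR of 1 to 5
`z` takes the values: 0 → 1 → 3 → 0 → 4 → 1

Answer: 1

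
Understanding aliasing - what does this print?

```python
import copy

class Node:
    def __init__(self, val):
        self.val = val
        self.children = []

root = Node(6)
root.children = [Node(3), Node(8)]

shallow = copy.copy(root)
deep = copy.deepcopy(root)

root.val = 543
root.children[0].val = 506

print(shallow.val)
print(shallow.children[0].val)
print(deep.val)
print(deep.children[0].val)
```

Key concept: deep copy with custom objects.
Step by step:
`root = Node(6)` → root = Node(val=6, children=[])
`root.children = [Node(3), Node(8)]` → root = Node(val=6, children=[Node(val=3, children=[]), Node(val=8, children=[])])
`shallow = copy.copy(root)` → shallow = Node(val=6, children=[Node(val=3, children=[]), Node(val=8, children=[])])
`deep = copy.deepcopy(root)` → deep = Node(val=6, children=[Node(val=3, children=[]), Node(val=8, children=[])])
`root.val = 543` → root = Node(val=543, children=[Node(val=3, children=[]), Node(val=8, children=[])])
`root.children[0].val = 506` → root = Node(val=543, children=[Node(val=506, children=[]), Node(val=8, children=[])]); shallow = Node(val=6, children=[Node(val=506, children=[]), Node(val=8, children=[])])
`print(shallow.val)` → prints 6
`print(shallow.children[0].val)` → prints 506
`print(deep.val)` → prints 6
`print(deep.children[0].val)` → prints 3

Answer:
6
506
6
3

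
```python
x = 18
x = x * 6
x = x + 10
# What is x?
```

Trace:
`x = 18` → x = 18
`x = x * 6` → x = 108
`x = x + 10` → x = 118
So x = 118

Answer: 118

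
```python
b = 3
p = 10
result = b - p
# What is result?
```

Trace:
`b = 3` → b = 3
`p = 10` → p = 10
`result = b - p` → result = -7
So result = -7

Answer: -7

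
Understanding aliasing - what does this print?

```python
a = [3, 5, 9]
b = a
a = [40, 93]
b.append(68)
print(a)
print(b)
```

Key concept: rebinding vs mutation: a is rebound to a new list, b still points at the original.
Step by step:
`a = [3, 5, 9]` → a = [3, 5, 9]
`b = a` → b = [3, 5, 9] (same object as a)
`a = [40, 93]` → a = [40, 93]
`b.append(68)` → b = [3, 5, 9, 68]
`print(a)` → prints [40, 93]
`print(b)` → prints [3, 5, 9, 68]

Answer:
[40, 93]
[3, 5, 9, 68]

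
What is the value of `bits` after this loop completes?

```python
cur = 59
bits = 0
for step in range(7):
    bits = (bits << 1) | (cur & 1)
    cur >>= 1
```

Reverse lowest 7 bits of 59
`bits` takes the values: 0 → 1 → 3 → 6 → 13 → 27 → 55 → 110

Answer: 110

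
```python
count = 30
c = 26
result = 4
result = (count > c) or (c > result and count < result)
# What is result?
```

Trace:
`count = 30` → count = 30
`c = 26` → c = 26
`result = 4` → result = 4
`result = (count > c) or (c > result and count < result)` → result = True
So result = True

Answer: True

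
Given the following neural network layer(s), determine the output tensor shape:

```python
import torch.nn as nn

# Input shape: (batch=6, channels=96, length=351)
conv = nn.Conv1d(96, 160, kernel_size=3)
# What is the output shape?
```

Input: (6, 96, 351) -> Output: (6, 160, 349)

Answer: (6, 160, 349)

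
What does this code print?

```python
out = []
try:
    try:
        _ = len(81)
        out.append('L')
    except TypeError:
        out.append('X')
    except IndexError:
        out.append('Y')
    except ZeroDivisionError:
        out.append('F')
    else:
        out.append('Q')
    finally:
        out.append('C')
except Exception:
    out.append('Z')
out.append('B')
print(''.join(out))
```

Execution trace: 'X' (inner except TypeError) → 'C' (inner finally) → 'B' (after the try/except). Output: XCB

Answer: XCB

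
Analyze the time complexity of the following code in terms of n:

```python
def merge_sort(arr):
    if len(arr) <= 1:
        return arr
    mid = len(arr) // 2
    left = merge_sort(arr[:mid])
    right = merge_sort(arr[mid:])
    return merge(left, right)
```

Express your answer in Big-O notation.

This is Merge sort. Time complexity: O(n log n).

Answer: O(n log n)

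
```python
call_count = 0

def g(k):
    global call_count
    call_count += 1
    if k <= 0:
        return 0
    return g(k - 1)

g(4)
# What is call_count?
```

Linear recursion stepping by 1: 5 calls from k=4 down to ≤0.

Answer: 5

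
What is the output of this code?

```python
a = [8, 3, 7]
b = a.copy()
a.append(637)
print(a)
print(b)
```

Key concept: list.copy() creates independent copy.
Step by step:
`a = [8, 3, 7]` → a = [8, 3, 7]
`b = a.copy()` → b = [8, 3, 7]
`a.append(637)` → a = [8, 3, 7, 637]
`print(a)` → prints [8, 3, 7, 637]
`print(b)` → prints [8, 3, 7]

Answer:
[8, 3, 7, 637]
[8, 3, 7]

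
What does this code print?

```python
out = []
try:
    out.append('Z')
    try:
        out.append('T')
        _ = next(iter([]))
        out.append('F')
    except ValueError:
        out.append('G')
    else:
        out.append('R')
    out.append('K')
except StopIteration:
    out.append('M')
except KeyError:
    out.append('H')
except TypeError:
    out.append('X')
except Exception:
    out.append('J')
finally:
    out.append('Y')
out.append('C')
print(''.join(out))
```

Execution trace: 'Z' (try body) → 'T' (inner try body) → 'M' (except StopIteration) → 'Y' (finally) → 'C' (after the try/except). Output: ZTMYC

Answer: ZTMYC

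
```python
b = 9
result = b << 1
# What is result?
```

Trace:
`b = 9` → b = 9
`result = b << 1` → result = 18
So result = 18

Answer: 18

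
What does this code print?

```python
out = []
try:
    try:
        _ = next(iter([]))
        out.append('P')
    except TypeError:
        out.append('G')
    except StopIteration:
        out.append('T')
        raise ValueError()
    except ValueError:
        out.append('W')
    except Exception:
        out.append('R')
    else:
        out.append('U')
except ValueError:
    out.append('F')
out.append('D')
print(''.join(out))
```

Execution trace: 'T' (inner except StopIteration) → 'F' (outer except ValueError) → 'D' (after the try/except). Output: TFD

Answer: TFD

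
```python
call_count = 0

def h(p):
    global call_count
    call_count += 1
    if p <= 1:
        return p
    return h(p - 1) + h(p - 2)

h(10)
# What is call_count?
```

Calls(p) = 1 + Calls(p-1) + Calls(p-2); Calls(0)=Calls(1)=1. For p=10 this gives 177.

Answer: 177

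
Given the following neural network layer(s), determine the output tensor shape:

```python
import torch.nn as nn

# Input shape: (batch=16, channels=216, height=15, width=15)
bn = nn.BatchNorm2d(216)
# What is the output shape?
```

Input: (16, 216, 15, 15) -> Output: (16, 216, 15, 15)

Answer: (16, 216, 15, 15)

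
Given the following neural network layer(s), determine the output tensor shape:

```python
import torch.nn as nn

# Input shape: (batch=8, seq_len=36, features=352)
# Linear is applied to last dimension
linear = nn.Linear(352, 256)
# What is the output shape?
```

Input: (8, 36, 352) -> Output: (8, 36, 256)

Answer: (8, 36, 256)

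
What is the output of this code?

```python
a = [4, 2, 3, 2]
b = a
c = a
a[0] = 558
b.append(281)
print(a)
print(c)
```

Key concept: multiple aliases.
Step by step:
`a = [4, 2, 3, 2]` → a = [4, 2, 3, 2]
`b = a` → b = [4, 2, 3, 2] (same object as a)
`c = a` → c = [4, 2, 3, 2] (same object as a, b)
`a[0] = 558` → a = [558, 2, 3, 2] (same object as b, c); b = [558, 2, 3, 2] (same object as a, c); c = [558, 2, 3, 2] (same object as a, b)
`b.append(281)` → a = [558, 2, 3, 2, 281] (same object as b, c); b = [558, 2, 3, 2, 281] (same object as a, c); c = [558, 2, 3, 2, 281] (same object as a, b)
`print(a)` → prints [558, 2, 3, 2, 281]
`print(c)` → prints [558, 2, 3, 2, 281]

Answer:
[558, 2, 3, 2, 281]
[558, 2, 3, 2, 281]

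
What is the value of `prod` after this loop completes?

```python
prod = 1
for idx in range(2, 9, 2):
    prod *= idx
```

Product of even numbers 2 to 8
`prod` takes the values: 1 → 2 → 8 → 48 → 384

Answer: 384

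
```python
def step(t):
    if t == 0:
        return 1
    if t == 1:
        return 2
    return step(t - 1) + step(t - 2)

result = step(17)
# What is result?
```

Build up from base cases: step(0)=1, step(1)=2, step(2)=3, step(3)=5, step(4)=8, step(5)=13, step(6)=21, ..., step(17)=4181

Answer: 4181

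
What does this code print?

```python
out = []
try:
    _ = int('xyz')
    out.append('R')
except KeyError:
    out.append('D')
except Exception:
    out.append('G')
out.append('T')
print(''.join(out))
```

Execution trace: 'G' (except Exception) → 'T' (after the try/except). Output: GT

Answer: GT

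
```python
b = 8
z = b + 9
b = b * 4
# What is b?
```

Trace:
`b = 8` → b = 8
`z = b + 9` → z = 17
`b = b * 4` → b = 32
So b = 32

Answer: 32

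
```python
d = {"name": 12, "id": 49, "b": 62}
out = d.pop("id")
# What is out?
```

Trace:
`d = {"name": 12, "id": 49, "b": 62}` → d = {'name': 12, 'id': 49, 'b': 62}
`out = d.pop("id")` → d = {'name': 12, 'b': 62}; out = 49
So out = 49

Answer: 49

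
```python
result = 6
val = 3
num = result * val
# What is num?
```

Trace:
`result = 6` → result = 6
`val = 3` → val = 3
`num = result * val` → num = 18
So num = 18

Answer: 18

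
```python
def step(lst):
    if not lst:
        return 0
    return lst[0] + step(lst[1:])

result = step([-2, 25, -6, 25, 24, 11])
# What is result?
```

(-2) + 25 + (-6) + 25 + 24 + 11 + 0 = 77

Answer: 77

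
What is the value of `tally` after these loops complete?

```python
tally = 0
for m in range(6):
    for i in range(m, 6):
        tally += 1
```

Upper triangle: 6 + 5 + ... + 1
`tally` takes the values: 0 → 1 → 2 → 3 → 4 → 5 → 6 → 7 → 8 → 9 → 10 → 11 → 12 → 13 → 14 → 15 → 16 → 17 → 18 → 19 → 20 → 21

Answer: 21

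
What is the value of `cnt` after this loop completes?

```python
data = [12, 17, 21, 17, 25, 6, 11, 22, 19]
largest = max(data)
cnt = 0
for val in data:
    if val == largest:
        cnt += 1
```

Count of max value 25 in [12, 17, 21, 17, 25, 6, 11, 22, 19]
`cnt` takes the values: 0 → 1

Answer: 1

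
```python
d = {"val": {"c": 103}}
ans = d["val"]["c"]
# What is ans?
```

Trace:
`d = {"val": {"c": 103}}` → d = {'val': {'c': 103}}
`ans = d["val"]["c"]` → ans = 103
So ans = 103

Answer: 103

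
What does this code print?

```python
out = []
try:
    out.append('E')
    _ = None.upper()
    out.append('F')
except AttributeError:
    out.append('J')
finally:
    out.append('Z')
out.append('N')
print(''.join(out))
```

Execution trace: 'E' (try body) → 'J' (except AttributeError) → 'Z' (finally) → 'N' (after the try/except). Output: EJZN

Answer: EJZN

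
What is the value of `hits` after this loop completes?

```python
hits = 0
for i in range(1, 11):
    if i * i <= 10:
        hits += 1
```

Count numbers where i² ≤ 10
`hits` takes the values: 0 → 1 → 2 → 3

Answer: 3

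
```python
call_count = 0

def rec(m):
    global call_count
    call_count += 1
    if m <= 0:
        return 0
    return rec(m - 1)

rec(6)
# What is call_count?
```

Linear recursion stepping by 1: 7 calls from m=6 down to ≤0.

Answer: 7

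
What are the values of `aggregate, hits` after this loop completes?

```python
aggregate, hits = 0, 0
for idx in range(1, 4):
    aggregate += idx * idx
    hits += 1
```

Sum of squares and count
`aggregate, hits` takes the values: (0, 0) → (1, 0) → (1, 1) → (5, 1) → (5, 2) → (14, 2) → (14, 3)

Answer: 14, 3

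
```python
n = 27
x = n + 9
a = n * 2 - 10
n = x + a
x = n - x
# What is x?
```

Trace:
`n = 27` → n = 27
`x = n + 9` → x = 36
`a = n * 2 - 10` → a = 44
`n = x + a` → n = 80
`x = n - x` → x = 44
So x = 44

Answer: 44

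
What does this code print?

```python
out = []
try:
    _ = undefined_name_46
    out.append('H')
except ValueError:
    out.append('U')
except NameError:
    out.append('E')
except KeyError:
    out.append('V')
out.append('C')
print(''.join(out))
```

Execution trace: 'E' (except NameError) → 'C' (after the try/except). Output: EC

Answer: EC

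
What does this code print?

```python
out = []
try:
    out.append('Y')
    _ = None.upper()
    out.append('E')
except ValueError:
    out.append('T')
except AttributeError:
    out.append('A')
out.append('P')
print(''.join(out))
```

Execution trace: 'Y' (try body) → 'A' (except AttributeError) → 'P' (after the try/except). Output: YAP

Answer: YAP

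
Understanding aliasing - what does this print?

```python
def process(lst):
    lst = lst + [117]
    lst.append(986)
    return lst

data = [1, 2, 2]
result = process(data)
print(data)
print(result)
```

Key concept: rebinding parameter vs mutation.
Step by step:
`data = [1, 2, 2]` → data = [1, 2, 2]
`result = process(data)` → result = [1, 2, 2, 117, 986]
`print(data)` → prints [1, 2, 2]
`print(result)` → prints [1, 2, 2, 117, 986]

Answer:
[1, 2, 2]
[1, 2, 2, 117, 986]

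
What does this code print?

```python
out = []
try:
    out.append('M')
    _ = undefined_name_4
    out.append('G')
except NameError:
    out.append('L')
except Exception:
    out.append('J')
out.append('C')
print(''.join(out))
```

Execution trace: 'M' (try body) → 'L' (except NameError) → 'C' (after the try/except). Output: MLC

Answer: MLC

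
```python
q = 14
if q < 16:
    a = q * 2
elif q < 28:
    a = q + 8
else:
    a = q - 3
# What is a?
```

Trace:
`q = 14` → q = 14
`if q < 16: ...` → q < 16 is True → a = 28
So a = 28

Answer: 28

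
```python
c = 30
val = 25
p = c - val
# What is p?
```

Trace:
`c = 30` → c = 30
`val = 25` → val = 25
`p = c - val` → p = 5
So p = 5

Answer: 5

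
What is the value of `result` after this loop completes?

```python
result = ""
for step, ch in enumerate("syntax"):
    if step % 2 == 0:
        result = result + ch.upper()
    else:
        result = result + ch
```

Uppercase even positions in 'syntax'
`result` takes the values: "" → "S" → "Sy" → "SyN" → "SyNt" → "SyNtA" → "SyNtAx"

Answer: "SyNtAx"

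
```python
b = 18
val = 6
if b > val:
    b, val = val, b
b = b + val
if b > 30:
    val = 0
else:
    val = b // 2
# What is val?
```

Trace:
`b = 18` → b = 18
`val = 6` → val = 6
`if b > val: ...` → b > val is True → b = 6; val = 18
`b = b + val` → b = 24
`if b > 30: ...` → b > 30 is False, take else branch → val = 12
So val = 12

Answer: 12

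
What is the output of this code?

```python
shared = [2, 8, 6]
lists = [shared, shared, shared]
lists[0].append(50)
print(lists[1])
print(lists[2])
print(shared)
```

Key concept: list of same reference.
Step by step:
`shared = [2, 8, 6]` → shared = [2, 8, 6]
`lists = [shared, shared, shared]` → lists = [[2, 8, 6], [2, 8, 6], [2, 8, 6]]
`lists[0].append(50)` → shared = [2, 8, 6, 50]; lists = [[2, 8, 6, 50], [2, 8, 6, 50], [2, 8, 6, 50]]
`print(lists[1])` → prints [2, 8, 6, 50]
`print(lists[2])` → prints [2, 8, 6, 50]
`print(shared)` → prints [2, 8, 6, 50]

Answer:
[2, 8, 6, 50]
[2, 8, 6, 50]
[2, 8, 6, 50]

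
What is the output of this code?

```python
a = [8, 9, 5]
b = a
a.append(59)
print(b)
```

Key concept: basic list aliasing.
Step by step:
`a = [8, 9, 5]` → a = [8, 9, 5]
`b = a` → b = [8, 9, 5] (same object as a)
`a.append(59)` → a = [8, 9, 5, 59] (same object as b); b = [8, 9, 5, 59] (same object as a)
`print(b)` → prints [8, 9, 5, 59]

Answer: [8, 9, 5, 59]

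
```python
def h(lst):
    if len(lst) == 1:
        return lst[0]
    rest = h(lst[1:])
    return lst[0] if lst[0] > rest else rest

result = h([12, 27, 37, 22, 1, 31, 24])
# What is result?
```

Recursive max over [12, 27, 37, 22, 1, 31, 24] = 37

Answer: 37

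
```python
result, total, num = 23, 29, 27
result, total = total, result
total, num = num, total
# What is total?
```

Trace:
`result, total, num = 23, 29, 27` → result = 23; total = 29; num = 27
`result, total = total, result` → result = 29; total = 23
`total, num = num, total` → total = 27; num = 23
So total = 27

Answer: 27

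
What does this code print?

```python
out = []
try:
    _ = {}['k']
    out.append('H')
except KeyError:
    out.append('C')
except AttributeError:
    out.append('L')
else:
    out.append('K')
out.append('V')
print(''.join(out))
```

Execution trace: 'C' (except KeyError) → 'V' (after the try/except). Output: CV

Answer: CV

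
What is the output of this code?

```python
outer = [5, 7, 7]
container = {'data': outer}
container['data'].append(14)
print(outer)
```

Key concept: dict holds reference to list.
Step by step:
`outer = [5, 7, 7]` → outer = [5, 7, 7]
`container = {'data': outer}` → container = {'data': [5, 7, 7]}
`container['data'].append(14)` → outer = [5, 7, 7, 14]; container = {'data': [5, 7, 7, 14]}
`print(outer)` → prints [5, 7, 7, 14]

Answer: [5, 7, 7, 14]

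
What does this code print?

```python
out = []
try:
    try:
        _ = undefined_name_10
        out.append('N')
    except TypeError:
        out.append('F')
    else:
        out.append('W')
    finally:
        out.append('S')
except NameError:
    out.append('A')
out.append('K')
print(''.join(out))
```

Execution trace: 'S' (finally) → 'A' (outer except NameError) → 'K' (after the try/except). Output: SAK

Answer: SAK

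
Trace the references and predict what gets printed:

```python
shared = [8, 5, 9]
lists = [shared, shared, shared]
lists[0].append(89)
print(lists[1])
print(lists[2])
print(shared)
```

Key concept: list of same reference.
Step by step:
`shared = [8, 5, 9]` → shared = [8, 5, 9]
`lists = [shared, shared, shared]` → lists = [[8, 5, 9], [8, 5, 9], [8, 5, 9]]
`lists[0].append(89)` → shared = [8, 5, 9, 89]; lists = [[8, 5, 9, 89], [8, 5, 9, 89], [8, 5, 9, 89]]
`print(lists[1])` → prints [8, 5, 9, 89]
`print(lists[2])` → prints [8, 5, 9, 89]
`print(shared)` → prints [8, 5, 9, 89]

Answer:
[8, 5, 9, 89]
[8, 5, 9, 89]
[8, 5, 9, 89]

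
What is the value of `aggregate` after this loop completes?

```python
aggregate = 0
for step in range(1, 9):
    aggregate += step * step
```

Sum of squares 1² to 8² = 204
`aggregate` takes the values: 0 → 1 → 5 → 14 → 30 → 55 → 91 → 140 → 204

Answer: 204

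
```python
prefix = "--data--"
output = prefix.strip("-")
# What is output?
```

Trace:
`prefix = "--data--"` → prefix = '--data--'
`output = prefix.strip("-")` → output = 'data'
So output = 'data'

Answer: 'data'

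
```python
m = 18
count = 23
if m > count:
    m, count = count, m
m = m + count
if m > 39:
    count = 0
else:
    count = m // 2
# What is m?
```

Trace:
`m = 18` → m = 18
`count = 23` → count = 23
`if m > count: ...` → m > count is False → no variable changes
`m = m + count` → m = 41
`if m > 39: ...` → m > 39 is True → count = 0
So m = 41

Answer: 41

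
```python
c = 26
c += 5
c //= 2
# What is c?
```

Trace:
`c = 26` → c = 26
`c += 5` → c = 31
`c //= 2` → c = 15
So c = 15

Answer: 15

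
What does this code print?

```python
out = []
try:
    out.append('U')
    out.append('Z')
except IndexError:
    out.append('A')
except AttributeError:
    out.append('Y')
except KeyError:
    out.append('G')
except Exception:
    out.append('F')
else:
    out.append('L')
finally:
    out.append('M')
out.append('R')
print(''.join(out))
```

Execution trace: 'U' (try body) → 'Z' (try body, no exception) → 'L' (else) → 'M' (finally) → 'R' (after the try/except). Output: UZLMR

Answer: UZLMR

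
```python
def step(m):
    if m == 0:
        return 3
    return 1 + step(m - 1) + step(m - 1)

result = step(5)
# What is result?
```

step(m) = 1 + 2·step(m-1), step(0)=3. Closed form: (3+1)·2^5 - 1 = 127.

Answer: 127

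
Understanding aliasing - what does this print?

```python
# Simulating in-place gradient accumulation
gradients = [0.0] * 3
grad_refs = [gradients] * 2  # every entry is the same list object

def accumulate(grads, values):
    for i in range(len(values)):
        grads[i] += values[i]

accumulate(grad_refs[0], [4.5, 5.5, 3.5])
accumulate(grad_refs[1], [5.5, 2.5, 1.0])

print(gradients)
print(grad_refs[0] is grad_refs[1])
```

Key concept: gradient accumulation aliasing.
Step by step:
`gradients = [0.0] * 3` → gradients = [0.0, 0.0, 0.0]
`grad_refs = [gradients] * 2` → grad_refs = [[0.0, 0.0, 0.0], [0.0, 0.0, 0.0]]
`accumulate(grad_refs[0], [4.5, 5.5, 3.5])` → gradients = [4.5, 5.5, 3.5]; grad_refs = [[4.5, 5.5, 3.5], [4.5, 5.5, 3.5]]
`accumulate(grad_refs[1], [5.5, 2.5, 1.0])` → gradients = [10.0, 8.0, 4.5]; grad_refs = [[10.0, 8.0, 4.5], [10.0, 8.0, 4.5]]
`print(gradients)` → prints [10.0, 8.0, 4.5]
`print(grad_refs[0] is grad_refs[1])` → prints True

Answer:
[10.0, 8.0, 4.5]
True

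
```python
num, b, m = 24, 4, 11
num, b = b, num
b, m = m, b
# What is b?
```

Trace:
`num, b, m = 24, 4, 11` → num = 24; b = 4; m = 11
`num, b = b, num` → num = 4; b = 24
`b, m = m, b` → b = 11; m = 24
So b = 11

Answer: 11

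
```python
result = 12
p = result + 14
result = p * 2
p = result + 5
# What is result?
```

Trace:
`result = 12` → result = 12
`p = result + 14` → p = 26
`result = p * 2` → result = 52
`p = result + 5` → p = 57
So result = 52

Answer: 52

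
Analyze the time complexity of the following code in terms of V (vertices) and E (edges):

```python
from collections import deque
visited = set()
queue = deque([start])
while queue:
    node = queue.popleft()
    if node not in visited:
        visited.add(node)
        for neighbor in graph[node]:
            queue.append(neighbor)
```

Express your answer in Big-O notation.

This is Breadth-first search on a graph. Time complexity: O(V + E).

Answer: O(V + E)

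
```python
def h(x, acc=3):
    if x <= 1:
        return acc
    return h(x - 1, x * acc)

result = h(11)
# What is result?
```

Accumulator trace (n, acc): (11, 3) -> (10, 33) -> (9, 330) -> (8, 2970) -> (7, 23760) -> (6, 166320) -> (5, 997920) -> (4, 4989600) -> (3, 19958400) -> (2, 59875200) -> (1, 119750400) -> return 119750400

Answer: 119750400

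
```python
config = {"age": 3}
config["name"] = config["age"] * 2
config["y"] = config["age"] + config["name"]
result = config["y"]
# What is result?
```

Trace:
`config = {"age": 3}` → config = {'age': 3}
`config["name"] = config["age"] * 2` → config = {'age': 3, 'name': 6}
`config["y"] = config["age"] + config["name"]` → config = {'age': 3, 'name': 6, 'y': 9}
`result = config["y"]` → result = 9
So result = 9

Answer: 9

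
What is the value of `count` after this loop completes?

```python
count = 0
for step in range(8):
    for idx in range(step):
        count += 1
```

Triangle number: 0+1+2+...+7
`count` takes the values: 0 → 1 → 2 → 3 → 4 → 5 → 6 → 7 → 8 → 9 → 10 → 11 → 12 → 13 → 14 → 15 → 16 → 17 → 18 → 19 → 20 → 21 → 22 → 23 → 24 → 25 → 26 → 27 → 28

Answer: 28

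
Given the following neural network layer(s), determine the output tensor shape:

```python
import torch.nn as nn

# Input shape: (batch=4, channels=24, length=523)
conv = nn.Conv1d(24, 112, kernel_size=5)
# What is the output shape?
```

Input: (4, 24, 523) -> Output: (4, 112, 519)

Answer: (4, 112, 519)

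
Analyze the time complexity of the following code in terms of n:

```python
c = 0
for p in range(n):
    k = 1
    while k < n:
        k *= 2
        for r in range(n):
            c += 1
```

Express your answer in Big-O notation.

Each loop level contributes: n × log n × n. Multiplying the contributions gives O(n^2 log n).

Answer: O(n^2 log n)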